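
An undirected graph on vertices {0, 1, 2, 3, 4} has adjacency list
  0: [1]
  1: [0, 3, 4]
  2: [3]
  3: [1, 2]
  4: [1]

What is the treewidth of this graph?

1

A width-1 tree decomposition is:
Bags: B1 = {1, 3}  B2 = {0, 1}  B3 = {1, 4}  B4 = {2, 3}
Tree: B1–B2, B2–B3, B1–B4
Every bag has size at most 2, so the width is 2 − 1 = 1 and tw(G) ≤ 1. G has an edge, so its treewidth is at least 1. Therefore the treewidth is 1.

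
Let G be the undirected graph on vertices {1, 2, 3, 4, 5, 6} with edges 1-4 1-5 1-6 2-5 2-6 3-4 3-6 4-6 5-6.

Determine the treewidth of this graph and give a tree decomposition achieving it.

Treewidth 2.
One such decomposition:
Bags: B1 = {1, 4, 6}  B2 = {1, 5, 6}  B3 = {3, 4, 6}  B4 = {2, 5, 6}
Tree: B1–B2, B1–B3, B2–B4

The largest bag has 3 vertices, giving width 2; this decomposition certifies tw(G) ≤ 2. On the other hand G contains the 3-clique {1, 4, 6}. A clique must lie in a single bag of any decomposition, so no decomposition can have width below 2. Therefore the treewidth is 2.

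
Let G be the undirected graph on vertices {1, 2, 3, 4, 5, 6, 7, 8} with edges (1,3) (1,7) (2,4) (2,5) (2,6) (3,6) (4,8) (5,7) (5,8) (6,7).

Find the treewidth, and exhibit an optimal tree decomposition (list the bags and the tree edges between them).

Treewidth 2.
Bags: B1 = {1, 3, 6}  B2 = {1, 6, 7}  B3 = {2, 6, 7}  B4 = {2, 5, 7}  B5 = {2, 4, 5}  B6 = {4, 5, 8}
Tree: B1–B2, B2–B3, B3–B4, B4–B5, B5–B6

Every bag has size at most 3, so the width is 3 − 1 = 2 and tw(G) ≤ 2. The edges 3–1–7–6–3 form a cycle, so G is not a tree and its treewidth is at least 2. Therefore the treewidth is 2.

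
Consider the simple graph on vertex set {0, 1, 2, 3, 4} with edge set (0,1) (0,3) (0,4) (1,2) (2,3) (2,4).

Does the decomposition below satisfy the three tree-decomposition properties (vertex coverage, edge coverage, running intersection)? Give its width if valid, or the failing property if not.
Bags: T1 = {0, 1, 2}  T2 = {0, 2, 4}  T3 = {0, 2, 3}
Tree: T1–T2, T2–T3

Yes; width 2.

Checking the three conditions: (i) the bags cover all of {0, 1, 2, 3, 4}; (ii) for each edge, some bag contains both endpoints; (iii) the bags containing any fixed vertex form a subtree. All hold, so the decomposition is valid with width 3 − 1 = 2.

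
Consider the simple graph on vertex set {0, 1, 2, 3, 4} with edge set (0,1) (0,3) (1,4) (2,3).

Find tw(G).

A width-1 tree decomposition is:
Bags: B1 = {2, 3}  B2 = {0, 3}  B3 = {0, 1}  B4 = {1, 4}
Tree: B1–B2, B2–B3, B3–B4
Every bag has size at most 2, so the width is 2 − 1 = 1 and tw(G) ≤ 1. G has an edge, so its treewidth is at least 1. Therefore the treewidth is 1.

1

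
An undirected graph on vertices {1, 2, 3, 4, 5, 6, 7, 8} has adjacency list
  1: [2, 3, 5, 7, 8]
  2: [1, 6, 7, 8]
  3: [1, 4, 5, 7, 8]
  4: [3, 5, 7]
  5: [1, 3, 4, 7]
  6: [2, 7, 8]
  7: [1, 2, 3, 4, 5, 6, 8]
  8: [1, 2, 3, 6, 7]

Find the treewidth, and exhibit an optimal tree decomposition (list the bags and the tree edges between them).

Treewidth 3.
Bags: B1 = {1, 2, 7, 8}  B2 = {2, 6, 7, 8}  B3 = {1, 3, 7, 8}  B4 = {1, 3, 5, 7}  B5 = {3, 4, 5, 7}
Tree: B1–B2, B1–B3, B3–B4, B4–B5

The largest bag has 4 vertices, giving width 3; this decomposition certifies tw(G) ≤ 3. Conversely, {1, 2, 7, 8} is a clique of size 4, and the vertices of any clique must share a bag in every tree decomposition; so some bag has ≥ 4 vertices and tw(G) ≥ 3. The upper and lower bounds meet at 3, so that is the treewidth.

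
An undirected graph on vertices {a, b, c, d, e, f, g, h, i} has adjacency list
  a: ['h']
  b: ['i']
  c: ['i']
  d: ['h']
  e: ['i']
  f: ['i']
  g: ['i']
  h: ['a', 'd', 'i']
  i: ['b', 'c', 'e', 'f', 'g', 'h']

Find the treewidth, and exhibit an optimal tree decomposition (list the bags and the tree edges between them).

Every bag has size at most 2, so the width is 2 − 1 = 1 and tw(G) ≤ 1. Any graph with an edge has treewidth ≥ 1, and G has the edge f–i. Hence tw(G) = 1 exactly.

Treewidth 1.
One such decomposition:
Bags: B1 = {f, i}  B2 = {b, i}  B3 = {h, i}  B4 = {c, i}  B5 = {e, i}  B6 = {g, i}  B7 = {a, h}  B8 = {d, h}
Tree: B1–B2, B2–B3, B3–B4, B3–B5, B3–B6, B3–B7, B3–B8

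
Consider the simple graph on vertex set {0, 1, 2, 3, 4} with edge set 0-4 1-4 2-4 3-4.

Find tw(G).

A width-1 tree decomposition is:
Bags: B1 = {1, 4}  B2 = {2, 4}  B3 = {3, 4}  B4 = {0, 4}
Tree: B1–B2, B1–B3, B3–B4
The largest bag has 2 vertices, giving width 1; this decomposition certifies tw(G) ≤ 1. Since G has at least one edge (e.g. 1–4), it is not an edgeless graph, so tw(G) ≥ 1. The upper and lower bounds meet at 1, so that is the treewidth.

1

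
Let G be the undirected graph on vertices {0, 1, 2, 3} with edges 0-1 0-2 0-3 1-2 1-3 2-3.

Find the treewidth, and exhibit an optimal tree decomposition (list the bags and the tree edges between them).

A single bag containing all 4 vertices is trivially a valid decomposition of width 3. On the other hand G contains the 4-clique {0, 1, 2, 3}. A clique must lie in a single bag of any decomposition, so no decomposition can have width below 3. Hence tw(G) = 3 exactly.

Treewidth 3.
Bags: B1 = {0, 1, 2, 3}
Tree: (single bag)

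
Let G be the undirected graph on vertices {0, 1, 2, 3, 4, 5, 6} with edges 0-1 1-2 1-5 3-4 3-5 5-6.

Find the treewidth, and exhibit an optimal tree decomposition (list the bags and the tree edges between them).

The largest bag has 2 vertices, giving width 1; this decomposition certifies tw(G) ≤ 1. Since G has at least one edge (e.g. 1–5), it is not an edgeless graph, so tw(G) ≥ 1. Hence tw(G) = 1 exactly.

Treewidth 1.
Bags: B1 = {1, 5}  B2 = {3, 5}  B3 = {3, 4}  B4 = {0, 1}  B5 = {5, 6}  B6 = {1, 2}
Tree: B1–B2, B2–B3, B1–B4, B2–B5, B4–B6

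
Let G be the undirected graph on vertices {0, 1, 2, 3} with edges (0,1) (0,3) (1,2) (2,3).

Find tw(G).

2

A width-2 tree decomposition is:
Bags: B1 = {1, 2, 3}  B2 = {0, 1, 3}
Tree: B1–B2
The largest bag has 3 vertices, giving width 2; this decomposition certifies tw(G) ≤ 2. Since 1–2–3–0–1 is a cycle in G, G is not acyclic. Forests are exactly the graphs of treewidth ≤ 1, so tw(G) ≥ 2. Hence tw(G) = 2 exactly.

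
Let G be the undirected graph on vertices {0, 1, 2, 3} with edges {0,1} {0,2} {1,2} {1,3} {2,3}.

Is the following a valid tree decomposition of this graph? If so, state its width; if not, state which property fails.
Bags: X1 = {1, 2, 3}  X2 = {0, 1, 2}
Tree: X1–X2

Vertex coverage: the bags together contain {0, 1, 2, 3}, the full vertex set. Edge coverage: each edge of G has both endpoints in at least one bag. Running intersection: for every vertex, the bags containing it form a connected subtree. All three properties hold, so this is a valid tree decomposition of width max|bag| − 1 = 2, and hence tw(G) ≤ 2.

Yes; width 2.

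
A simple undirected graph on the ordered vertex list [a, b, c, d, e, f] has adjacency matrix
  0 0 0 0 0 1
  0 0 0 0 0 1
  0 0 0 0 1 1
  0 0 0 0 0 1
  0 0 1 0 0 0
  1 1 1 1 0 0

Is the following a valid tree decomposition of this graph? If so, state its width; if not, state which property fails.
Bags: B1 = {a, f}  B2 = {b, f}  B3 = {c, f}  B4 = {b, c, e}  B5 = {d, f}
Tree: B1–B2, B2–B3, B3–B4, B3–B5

No — bags containing vertex b are not connected in the tree.

A tree decomposition must satisfy three properties: every vertex lies in some bag; for every edge, both endpoints lie together in some bag; and for every vertex, the bags containing it form a connected subtree. Here bags containing vertex b are not connected in the tree, so the decomposition is invalid.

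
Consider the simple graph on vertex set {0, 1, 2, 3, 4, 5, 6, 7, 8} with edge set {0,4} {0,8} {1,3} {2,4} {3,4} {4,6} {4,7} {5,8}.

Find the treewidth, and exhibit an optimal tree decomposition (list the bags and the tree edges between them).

Each bag holds 2 vertices, so the decomposition has width 1, which upper-bounds the treewidth. G has an edge, so its treewidth is at least 1. Therefore the treewidth is 1.

Treewidth 1.
One optimal decomposition is:
Bags: B1 = {0, 8}  B2 = {0, 4}  B3 = {2, 4}  B4 = {3, 4}  B5 = {4, 6}  B6 = {4, 7}  B7 = {1, 3}  B8 = {5, 8}
Tree: B1–B2, B2–B3, B3–B4, B2–B5, B3–B6, B4–B7, B1–B8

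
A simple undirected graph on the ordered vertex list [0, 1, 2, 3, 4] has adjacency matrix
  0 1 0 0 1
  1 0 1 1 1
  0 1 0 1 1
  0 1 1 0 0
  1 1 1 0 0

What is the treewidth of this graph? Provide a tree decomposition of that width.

Each bag holds 3 vertices, so the decomposition has width 2, which upper-bounds the treewidth. Conversely, {0, 1, 4} is a clique of size 3, and the vertices of any clique must share a bag in every tree decomposition; so some bag has ≥ 3 vertices and tw(G) ≥ 2. Therefore the treewidth is 2.

Treewidth 2.
One optimal decomposition is:
Bags: B1 = {1, 2, 3}  B2 = {1, 2, 4}  B3 = {0, 1, 4}
Tree: B1–B2, B2–B3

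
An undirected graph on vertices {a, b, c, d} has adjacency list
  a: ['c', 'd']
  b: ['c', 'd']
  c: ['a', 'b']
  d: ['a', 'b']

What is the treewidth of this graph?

A width-2 tree decomposition is:
Bags: B1 = {a, c, d}  B2 = {b, c, d}
Tree: B1–B2
Each bag holds 3 vertices, so the decomposition has width 2, which upper-bounds the treewidth. The edges c–a–d–b–c form a cycle, so G is not a tree and its treewidth is at least 2. Combining the bounds, tw(G) = 2.

2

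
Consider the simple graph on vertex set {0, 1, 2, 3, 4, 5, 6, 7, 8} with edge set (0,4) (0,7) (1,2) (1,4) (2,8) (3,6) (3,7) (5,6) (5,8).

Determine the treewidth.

2

A width-2 tree decomposition is:
Bags: B1 = {1, 2, 8}  B2 = {1, 4, 8}  B3 = {0, 4, 8}  B4 = {0, 7, 8}  B5 = {3, 7, 8}  B6 = {3, 6, 8}  B7 = {5, 6, 8}
Tree: B1–B2, B2–B3, B3–B4, B4–B5, B5–B6, B6–B7
Every bag has size at most 3, so the width is 3 − 1 = 2 and tw(G) ≤ 2. The edges 8–2–1–4–0–7–3–6–5–8 form a cycle, so G is not a tree and its treewidth is at least 2. Combining the bounds, tw(G) = 2.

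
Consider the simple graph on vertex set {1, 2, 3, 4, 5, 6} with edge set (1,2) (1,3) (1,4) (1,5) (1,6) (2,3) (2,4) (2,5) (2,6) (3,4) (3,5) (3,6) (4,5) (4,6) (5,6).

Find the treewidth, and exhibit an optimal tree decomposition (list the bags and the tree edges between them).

A single bag containing all 6 vertices is trivially a valid decomposition of width 5. For the lower bound, the 6 vertices {1, 2, 3, 4, 5, 6} are pairwise adjacent, and any tree decomposition puts a clique entirely inside one bag — forcing width ≥ 5. Therefore the treewidth is 5.

Treewidth 5.
One such decomposition:
Bags: B1 = {1, 2, 3, 4, 5, 6}
Tree: (single bag)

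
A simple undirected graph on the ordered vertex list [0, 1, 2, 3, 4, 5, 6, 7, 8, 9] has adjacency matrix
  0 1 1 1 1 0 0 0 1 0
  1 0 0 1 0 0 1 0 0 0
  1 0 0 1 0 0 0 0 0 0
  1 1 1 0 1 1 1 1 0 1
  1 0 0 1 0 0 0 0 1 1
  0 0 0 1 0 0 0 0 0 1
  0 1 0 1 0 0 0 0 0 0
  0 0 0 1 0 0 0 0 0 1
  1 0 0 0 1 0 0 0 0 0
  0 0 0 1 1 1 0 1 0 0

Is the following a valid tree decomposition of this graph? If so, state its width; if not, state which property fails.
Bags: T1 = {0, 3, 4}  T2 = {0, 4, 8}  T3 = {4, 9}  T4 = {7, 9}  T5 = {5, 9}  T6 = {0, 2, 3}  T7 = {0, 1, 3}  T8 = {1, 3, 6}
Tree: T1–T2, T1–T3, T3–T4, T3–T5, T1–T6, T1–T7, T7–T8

No — edge (3,9) lies in no bag.

A tree decomposition must satisfy three properties: every vertex lies in some bag; for every edge, both endpoints lie together in some bag; and for every vertex, the bags containing it form a connected subtree. Here edge (3,9) lies in no bag, so the decomposition is invalid.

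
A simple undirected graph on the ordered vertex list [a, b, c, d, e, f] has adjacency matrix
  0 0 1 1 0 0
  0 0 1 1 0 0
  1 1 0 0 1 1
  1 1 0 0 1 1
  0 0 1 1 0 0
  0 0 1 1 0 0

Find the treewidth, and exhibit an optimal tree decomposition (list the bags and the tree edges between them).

Treewidth 2.
One such decomposition:
Bags: B1 = {c, d, f}  B2 = {b, c, d}  B3 = {a, c, d}  B4 = {c, d, e}
Tree: B1–B2, B2–B3, B3–B4

Each bag holds 3 vertices, so the decomposition has width 2, which upper-bounds the treewidth. For the lower bound, G contains the cycle f–c–b–d–f, so G is not a forest; only forests have treewidth ≤ 1, hence tw(G) ≥ 2. Therefore the treewidth is 2.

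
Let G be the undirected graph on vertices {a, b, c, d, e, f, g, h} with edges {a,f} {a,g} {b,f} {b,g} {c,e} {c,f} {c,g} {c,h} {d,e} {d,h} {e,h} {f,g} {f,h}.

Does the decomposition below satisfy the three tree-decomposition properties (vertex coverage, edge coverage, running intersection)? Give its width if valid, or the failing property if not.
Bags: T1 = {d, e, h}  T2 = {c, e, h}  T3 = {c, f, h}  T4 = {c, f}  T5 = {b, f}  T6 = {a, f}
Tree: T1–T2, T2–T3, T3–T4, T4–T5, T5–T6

No — vertex g appears in no bag.

A tree decomposition must satisfy three properties: every vertex lies in some bag; for every edge, both endpoints lie together in some bag; and for every vertex, the bags containing it form a connected subtree. Here vertex g appears in no bag, so the decomposition is invalid.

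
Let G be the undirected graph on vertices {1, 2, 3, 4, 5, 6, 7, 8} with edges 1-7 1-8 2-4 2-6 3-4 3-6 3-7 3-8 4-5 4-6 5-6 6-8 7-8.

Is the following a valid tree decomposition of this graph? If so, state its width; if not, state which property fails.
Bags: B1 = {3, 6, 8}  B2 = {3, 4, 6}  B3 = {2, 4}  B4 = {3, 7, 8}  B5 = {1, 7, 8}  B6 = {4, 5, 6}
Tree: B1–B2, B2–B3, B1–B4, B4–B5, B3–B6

A tree decomposition must satisfy three properties: every vertex lies in some bag; for every edge, both endpoints lie together in some bag; and for every vertex, the bags containing it form a connected subtree. Here edge (6,2) lies in no bag, so the decomposition is invalid.

No — edge (6,2) lies in no bag.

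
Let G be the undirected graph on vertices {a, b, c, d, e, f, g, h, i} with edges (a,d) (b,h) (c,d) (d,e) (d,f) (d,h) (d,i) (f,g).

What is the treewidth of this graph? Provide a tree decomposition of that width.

Each bag holds 2 vertices, so the decomposition has width 1, which upper-bounds the treewidth. Any graph with an edge has treewidth ≥ 1, and G has the edge g–f. Hence tw(G) = 1 exactly.

Treewidth 1.
Bags: B1 = {f, g}  B2 = {d, f}  B3 = {d, i}  B4 = {d, h}  B5 = {b, h}  B6 = {c, d}  B7 = {d, e}  B8 = {a, d}
Tree: B1–B2, B2–B3, B2–B4, B4–B5, B3–B6, B6–B7, B3–B8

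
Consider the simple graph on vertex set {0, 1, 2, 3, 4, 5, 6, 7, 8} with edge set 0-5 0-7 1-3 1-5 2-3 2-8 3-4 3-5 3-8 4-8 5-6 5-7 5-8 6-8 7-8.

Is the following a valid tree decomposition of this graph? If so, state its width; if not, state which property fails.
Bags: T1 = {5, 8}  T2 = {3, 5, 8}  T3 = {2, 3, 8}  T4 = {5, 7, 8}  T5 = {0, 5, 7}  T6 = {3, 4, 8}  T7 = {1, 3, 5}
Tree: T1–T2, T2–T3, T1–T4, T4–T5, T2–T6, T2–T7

No — vertex 6 appears in no bag.

A tree decomposition must satisfy three properties: every vertex lies in some bag; for every edge, both endpoints lie together in some bag; and for every vertex, the bags containing it form a connected subtree. Here vertex 6 appears in no bag, so the decomposition is invalid.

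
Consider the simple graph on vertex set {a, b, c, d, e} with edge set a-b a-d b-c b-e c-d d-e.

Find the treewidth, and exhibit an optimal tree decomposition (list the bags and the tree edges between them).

Each bag holds 3 vertices, so the decomposition has width 2, which upper-bounds the treewidth. Since c–b–e–d–c is a cycle in G, G is not acyclic. Forests are exactly the graphs of treewidth ≤ 1, so tw(G) ≥ 2. Therefore the treewidth is 2.

Treewidth 2.
Bags: B1 = {b, c, d}  B2 = {b, d, e}  B3 = {a, b, d}
Tree: B1–B2, B2–B3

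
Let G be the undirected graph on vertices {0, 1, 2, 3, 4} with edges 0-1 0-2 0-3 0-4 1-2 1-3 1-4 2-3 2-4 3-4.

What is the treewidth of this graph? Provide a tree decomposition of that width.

Treewidth 4.
Bags: B1 = {0, 1, 2, 3, 4}
Tree: (single bag)

A single bag containing all 5 vertices is trivially a valid decomposition of width 4. On the other hand G contains the 5-clique {0, 1, 2, 3, 4}. A clique must lie in a single bag of any decomposition, so no decomposition can have width below 4. Combining the bounds, tw(G) = 4.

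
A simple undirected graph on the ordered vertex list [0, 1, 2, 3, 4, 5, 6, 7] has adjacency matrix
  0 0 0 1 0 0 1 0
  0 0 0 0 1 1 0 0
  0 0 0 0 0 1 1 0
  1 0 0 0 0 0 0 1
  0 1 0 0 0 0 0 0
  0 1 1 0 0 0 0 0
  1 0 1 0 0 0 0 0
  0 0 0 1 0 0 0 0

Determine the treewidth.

1

A width-1 tree decomposition is:
Bags: B1 = {1, 4}  B2 = {1, 5}  B3 = {2, 5}  B4 = {2, 6}  B5 = {0, 6}  B6 = {0, 3}  B7 = {3, 7}
Tree: B1–B2, B2–B3, B3–B4, B4–B5, B5–B6, B6–B7
Every bag has size at most 2, so the width is 2 − 1 = 1 and tw(G) ≤ 1. G has an edge, so its treewidth is at least 1. Hence tw(G) = 1 exactly.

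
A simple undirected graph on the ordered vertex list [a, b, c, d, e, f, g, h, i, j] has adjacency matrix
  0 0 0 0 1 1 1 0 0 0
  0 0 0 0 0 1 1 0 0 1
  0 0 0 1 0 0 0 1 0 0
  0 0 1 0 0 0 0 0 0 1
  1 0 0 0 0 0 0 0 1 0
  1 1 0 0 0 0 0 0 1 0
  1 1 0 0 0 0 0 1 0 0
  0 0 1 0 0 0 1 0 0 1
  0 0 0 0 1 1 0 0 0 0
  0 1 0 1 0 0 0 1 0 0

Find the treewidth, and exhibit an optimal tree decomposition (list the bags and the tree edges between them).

Every bag has size at most 3, so the width is 3 − 1 = 2 and tw(G) ≤ 2. For the lower bound, G contains the cycle d–c–h–j–d, so G is not a forest; only forests have treewidth ≤ 1, hence tw(G) ≥ 2. Combining the bounds, tw(G) = 2.

Treewidth 2.
One optimal decomposition is:
Bags: B1 = {c, d, j}  B2 = {c, h, j}  B3 = {b, h, j}  B4 = {b, g, h}  B5 = {b, f, g}  B6 = {a, f, g}  B7 = {a, f, i}  B8 = {a, e, i}
Tree: B1–B2, B2–B3, B3–B4, B4–B5, B5–B6, B6–B7, B7–B8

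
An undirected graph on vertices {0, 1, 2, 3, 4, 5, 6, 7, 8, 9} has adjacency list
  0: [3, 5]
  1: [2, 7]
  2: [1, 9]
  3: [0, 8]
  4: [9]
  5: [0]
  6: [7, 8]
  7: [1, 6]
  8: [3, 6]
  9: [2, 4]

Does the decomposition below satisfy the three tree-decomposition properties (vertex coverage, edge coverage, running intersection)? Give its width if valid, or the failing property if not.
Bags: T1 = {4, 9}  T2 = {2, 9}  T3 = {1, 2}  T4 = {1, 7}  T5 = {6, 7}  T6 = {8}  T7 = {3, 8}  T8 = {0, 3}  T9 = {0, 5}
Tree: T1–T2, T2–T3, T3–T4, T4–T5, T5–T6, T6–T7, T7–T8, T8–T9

No — edge (6,8) lies in no bag.

A tree decomposition must satisfy three properties: every vertex lies in some bag; for every edge, both endpoints lie together in some bag; and for every vertex, the bags containing it form a connected subtree. Here edge (6,8) lies in no bag, so the decomposition is invalid.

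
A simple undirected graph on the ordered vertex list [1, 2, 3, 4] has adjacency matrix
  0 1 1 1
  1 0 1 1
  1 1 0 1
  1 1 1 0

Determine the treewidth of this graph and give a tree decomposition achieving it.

A single bag containing all 4 vertices is trivially a valid decomposition of width 3. On the other hand G contains the 4-clique {1, 2, 3, 4}. A clique must lie in a single bag of any decomposition, so no decomposition can have width below 3. The upper and lower bounds meet at 3, so that is the treewidth.

Treewidth 3.
Bags: B1 = {1, 2, 3, 4}
Tree: (single bag)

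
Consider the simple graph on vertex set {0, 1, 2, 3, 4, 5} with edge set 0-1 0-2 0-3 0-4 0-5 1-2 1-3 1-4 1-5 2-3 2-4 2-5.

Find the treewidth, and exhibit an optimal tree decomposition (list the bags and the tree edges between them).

Every bag has size at most 4, so the width is 4 − 1 = 3 and tw(G) ≤ 3. Conversely, {0, 1, 2, 3} is a clique of size 4, and the vertices of any clique must share a bag in every tree decomposition; so some bag has ≥ 4 vertices and tw(G) ≥ 3. Therefore the treewidth is 3.

Treewidth 3.
One optimal decomposition is:
Bags: B1 = {0, 1, 2, 5}  B2 = {0, 1, 2, 4}  B3 = {0, 1, 2, 3}
Tree: B1–B2, B2–B3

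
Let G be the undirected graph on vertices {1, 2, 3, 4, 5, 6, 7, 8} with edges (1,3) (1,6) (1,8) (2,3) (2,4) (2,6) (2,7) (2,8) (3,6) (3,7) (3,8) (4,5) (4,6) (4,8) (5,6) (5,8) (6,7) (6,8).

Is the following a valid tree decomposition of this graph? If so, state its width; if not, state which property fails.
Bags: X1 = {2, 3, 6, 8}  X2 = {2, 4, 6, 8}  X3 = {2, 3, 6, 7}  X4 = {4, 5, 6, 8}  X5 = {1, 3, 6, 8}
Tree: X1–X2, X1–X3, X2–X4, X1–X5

Vertex coverage: the bags together contain {1, 2, 3, 4, 5, 6, 7, 8}, the full vertex set. Edge coverage: each edge of G has both endpoints in at least one bag. Running intersection: for every vertex, the bags containing it form a connected subtree. All three properties hold, so this is a valid tree decomposition of width max|bag| − 1 = 3, and hence tw(G) ≤ 3.

Yes; width 3.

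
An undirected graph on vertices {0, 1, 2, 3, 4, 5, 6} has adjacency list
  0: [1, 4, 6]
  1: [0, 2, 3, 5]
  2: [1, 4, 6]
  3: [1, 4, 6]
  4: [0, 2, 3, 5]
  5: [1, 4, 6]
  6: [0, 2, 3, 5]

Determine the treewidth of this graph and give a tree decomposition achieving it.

Each bag holds 4 vertices, so the decomposition has width 3, which upper-bounds the treewidth. For the lower bound: the 4 vertex sets {3,4}, {5,6}, {1}, {0} are disjoint, each induces a connected subgraph, and every pair is joined by at least one edge of G. Contracting each set to a single vertex therefore yields K_{4} as a minor, and since treewidth is minor-monotone, tw(G) ≥ tw(K_{4}) = 3. Hence tw(G) = 3 exactly.

Treewidth 3.
One such decomposition:
Bags: B1 = {1, 3, 4, 6}  B2 = {1, 4, 5, 6}  B3 = {0, 1, 4, 6}  B4 = {1, 2, 4, 6}
Tree: B1–B2, B2–B3, B3–B4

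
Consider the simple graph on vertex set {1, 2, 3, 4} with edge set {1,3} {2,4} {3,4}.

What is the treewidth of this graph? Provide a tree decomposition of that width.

Treewidth 1.
Bags: B1 = {1, 3}  B2 = {3, 4}  B3 = {2, 4}
Tree: B1–B2, B2–B3

Each bag holds 2 vertices, so the decomposition has width 1, which upper-bounds the treewidth. Any graph with an edge has treewidth ≥ 1, and G has the edge 1–3. Therefore the treewidth is 1.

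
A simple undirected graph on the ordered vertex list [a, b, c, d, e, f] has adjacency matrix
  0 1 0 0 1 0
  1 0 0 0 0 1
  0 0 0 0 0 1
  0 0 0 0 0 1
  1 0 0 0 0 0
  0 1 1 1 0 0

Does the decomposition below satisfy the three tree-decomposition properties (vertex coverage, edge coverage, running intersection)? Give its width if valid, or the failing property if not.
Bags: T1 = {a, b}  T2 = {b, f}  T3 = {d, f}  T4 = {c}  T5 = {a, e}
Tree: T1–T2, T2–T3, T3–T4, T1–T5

A tree decomposition must satisfy three properties: every vertex lies in some bag; for every edge, both endpoints lie together in some bag; and for every vertex, the bags containing it form a connected subtree. Here edge (f,c) lies in no bag, so the decomposition is invalid.

No — edge (f,c) lies in no bag.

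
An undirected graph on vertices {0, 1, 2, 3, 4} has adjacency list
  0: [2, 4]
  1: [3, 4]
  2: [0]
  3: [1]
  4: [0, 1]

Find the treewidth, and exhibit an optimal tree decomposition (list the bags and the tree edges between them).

Treewidth 1.
Bags: B1 = {0, 2}  B2 = {0, 4}  B3 = {1, 4}  B4 = {1, 3}
Tree: B1–B2, B2–B3, B3–B4

Every bag has size at most 2, so the width is 2 − 1 = 1 and tw(G) ≤ 1. Any graph with an edge has treewidth ≥ 1, and G has the edge 2–0. The upper and lower bounds meet at 1, so that is the treewidth.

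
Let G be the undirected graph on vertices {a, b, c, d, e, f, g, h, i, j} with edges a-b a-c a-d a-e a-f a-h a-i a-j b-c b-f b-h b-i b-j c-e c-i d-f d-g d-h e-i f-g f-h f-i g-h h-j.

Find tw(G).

3

A width-3 tree decomposition is:
Bags: B1 = {a, d, f, h}  B2 = {a, b, f, h}  B3 = {a, b, f, i}  B4 = {a, b, c, i}  B5 = {a, b, h, j}  B6 = {a, c, e, i}  B7 = {d, f, g, h}
Tree: B1–B2, B2–B3, B3–B4, B2–B5, B4–B6, B1–B7
Each bag holds 4 vertices, so the decomposition has width 3, which upper-bounds the treewidth. For the lower bound, the 4 vertices {d, f, g, h} are pairwise adjacent, and any tree decomposition puts a clique entirely inside one bag — forcing width ≥ 3. The upper and lower bounds meet at 3, so that is the treewidth.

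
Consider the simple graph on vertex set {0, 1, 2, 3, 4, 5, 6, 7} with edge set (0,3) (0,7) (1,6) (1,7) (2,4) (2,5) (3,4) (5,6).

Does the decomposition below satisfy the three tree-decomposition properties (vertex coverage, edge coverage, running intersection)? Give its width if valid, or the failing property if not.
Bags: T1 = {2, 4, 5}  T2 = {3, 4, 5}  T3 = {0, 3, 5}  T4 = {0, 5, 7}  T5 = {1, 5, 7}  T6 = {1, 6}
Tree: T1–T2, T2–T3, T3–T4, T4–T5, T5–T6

No — edge (5,6) lies in no bag.

A tree decomposition must satisfy three properties: every vertex lies in some bag; for every edge, both endpoints lie together in some bag; and for every vertex, the bags containing it form a connected subtree. Here edge (5,6) lies in no bag, so the decomposition is invalid.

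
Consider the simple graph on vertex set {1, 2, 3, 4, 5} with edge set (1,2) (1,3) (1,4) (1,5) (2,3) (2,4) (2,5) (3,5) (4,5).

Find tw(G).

3

A width-3 tree decomposition is:
Bags: B1 = {1, 2, 3, 5}  B2 = {1, 2, 4, 5}
Tree: B1–B2
Every bag has size at most 4, so the width is 4 − 1 = 3 and tw(G) ≤ 3. Conversely, {1, 2, 3, 5} is a clique of size 4, and the vertices of any clique must share a bag in every tree decomposition; so some bag has ≥ 4 vertices and tw(G) ≥ 3. Combining the bounds, tw(G) = 3.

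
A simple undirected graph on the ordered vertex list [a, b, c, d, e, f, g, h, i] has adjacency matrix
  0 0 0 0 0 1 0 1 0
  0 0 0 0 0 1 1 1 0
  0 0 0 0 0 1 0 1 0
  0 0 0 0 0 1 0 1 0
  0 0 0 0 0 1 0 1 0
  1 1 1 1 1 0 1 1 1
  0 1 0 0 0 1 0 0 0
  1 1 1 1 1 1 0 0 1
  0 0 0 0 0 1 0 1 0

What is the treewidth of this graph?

A width-2 tree decomposition is:
Bags: B1 = {b, f, h}  B2 = {e, f, h}  B3 = {f, h, i}  B4 = {a, f, h}  B5 = {b, f, g}  B6 = {c, f, h}  B7 = {d, f, h}
Tree: B1–B2, B2–B3, B1–B4, B1–B5, B4–B6, B1–B7
The largest bag has 3 vertices, giving width 2; this decomposition certifies tw(G) ≤ 2. Conversely, {b, f, g} is a clique of size 3, and the vertices of any clique must share a bag in every tree decomposition; so some bag has ≥ 3 vertices and tw(G) ≥ 2. Therefore the treewidth is 2.

2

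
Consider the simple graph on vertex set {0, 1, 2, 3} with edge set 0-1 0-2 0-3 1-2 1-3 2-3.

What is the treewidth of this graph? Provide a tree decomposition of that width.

Treewidth 3.
Bags: B1 = {0, 1, 2, 3}
Tree: (single bag)

A single bag containing all 4 vertices is trivially a valid decomposition of width 3. For the lower bound, the 4 vertices {0, 1, 2, 3} are pairwise adjacent, and any tree decomposition puts a clique entirely inside one bag — forcing width ≥ 3. The upper and lower bounds meet at 3, so that is the treewidth.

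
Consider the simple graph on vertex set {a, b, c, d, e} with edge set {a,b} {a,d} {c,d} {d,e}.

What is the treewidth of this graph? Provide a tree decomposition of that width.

Treewidth 1.
Bags: B1 = {a, d}  B2 = {a, b}  B3 = {c, d}  B4 = {d, e}
Tree: B1–B2, B1–B3, B3–B4

Every bag has size at most 2, so the width is 2 − 1 = 1 and tw(G) ≤ 1. Since G has at least one edge (e.g. a–d), it is not an edgeless graph, so tw(G) ≥ 1. Combining the bounds, tw(G) = 1.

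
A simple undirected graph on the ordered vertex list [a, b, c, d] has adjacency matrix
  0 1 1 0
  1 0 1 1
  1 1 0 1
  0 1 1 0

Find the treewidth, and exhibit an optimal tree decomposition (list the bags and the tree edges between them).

Treewidth 2.
Bags: B1 = {b, c, d}  B2 = {a, b, c}
Tree: B1–B2

Each bag holds 3 vertices, so the decomposition has width 2, which upper-bounds the treewidth. Conversely, {b, c, d} is a clique of size 3, and the vertices of any clique must share a bag in every tree decomposition; so some bag has ≥ 3 vertices and tw(G) ≥ 2. Hence tw(G) = 2 exactly.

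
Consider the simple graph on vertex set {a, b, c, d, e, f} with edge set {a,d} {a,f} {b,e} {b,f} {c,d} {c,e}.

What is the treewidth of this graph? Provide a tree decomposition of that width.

Treewidth 2.
Bags: B1 = {b, e, f}  B2 = {c, e, f}  B3 = {c, d, f}  B4 = {a, d, f}
Tree: B1–B2, B2–B3, B3–B4

Every bag has size at most 3, so the width is 3 − 1 = 2 and tw(G) ≤ 2. Since f–b–e–c–d–a–f is a cycle in G, G is not acyclic. Forests are exactly the graphs of treewidth ≤ 1, so tw(G) ≥ 2. Therefore the treewidth is 2.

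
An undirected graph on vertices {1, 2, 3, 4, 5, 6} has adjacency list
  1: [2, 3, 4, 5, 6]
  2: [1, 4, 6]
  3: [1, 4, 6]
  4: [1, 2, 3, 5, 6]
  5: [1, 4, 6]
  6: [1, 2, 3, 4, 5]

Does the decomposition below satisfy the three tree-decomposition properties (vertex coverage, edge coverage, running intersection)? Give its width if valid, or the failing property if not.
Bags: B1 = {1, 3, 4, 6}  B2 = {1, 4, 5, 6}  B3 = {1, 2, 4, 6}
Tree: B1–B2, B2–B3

Every vertex of G appears in some bag (union = {1, 2, 3, 4, 5, 6}); every edge is covered by a bag; and for each vertex v the set of bags containing v is connected in the bag tree. The decomposition is therefore valid. The largest bag has 4 vertices, so the width is 3.

Yes; width 3.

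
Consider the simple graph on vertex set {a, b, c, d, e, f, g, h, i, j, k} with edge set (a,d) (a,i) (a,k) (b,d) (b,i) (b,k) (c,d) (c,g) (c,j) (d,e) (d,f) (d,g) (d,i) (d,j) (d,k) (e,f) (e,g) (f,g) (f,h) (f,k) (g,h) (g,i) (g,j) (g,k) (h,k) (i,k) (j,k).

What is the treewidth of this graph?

A width-3 tree decomposition is:
Bags: B1 = {a, d, i, k}  B2 = {b, d, i, k}  B3 = {d, g, i, k}  B4 = {d, f, g, k}  B5 = {d, e, f, g}  B6 = {f, g, h, k}  B7 = {d, g, j, k}  B8 = {c, d, g, j}
Tree: B1–B2, B1–B3, B3–B4, B4–B5, B4–B6, B3–B7, B7–B8
Every bag has size at most 4, so the width is 4 − 1 = 3 and tw(G) ≤ 3. On the other hand G contains the 4-clique {d, e, f, g}. A clique must lie in a single bag of any decomposition, so no decomposition can have width below 3. Therefore the treewidth is 3.

3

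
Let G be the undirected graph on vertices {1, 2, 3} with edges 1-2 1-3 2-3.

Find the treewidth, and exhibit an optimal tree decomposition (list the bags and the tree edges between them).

A single bag containing all 3 vertices is trivially a valid decomposition of width 2. For the lower bound, the 3 vertices {1, 2, 3} are pairwise adjacent, and any tree decomposition puts a clique entirely inside one bag — forcing width ≥ 2. Therefore the treewidth is 2.

Treewidth 2.
One optimal decomposition is:
Bags: B1 = {1, 2, 3}
Tree: (single bag)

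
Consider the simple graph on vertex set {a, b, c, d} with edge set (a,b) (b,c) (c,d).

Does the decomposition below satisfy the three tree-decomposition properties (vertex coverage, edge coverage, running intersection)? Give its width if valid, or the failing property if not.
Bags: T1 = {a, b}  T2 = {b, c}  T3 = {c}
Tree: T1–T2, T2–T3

No — vertex d appears in no bag.

A tree decomposition must satisfy three properties: every vertex lies in some bag; for every edge, both endpoints lie together in some bag; and for every vertex, the bags containing it form a connected subtree. Here vertex d appears in no bag, so the decomposition is invalid.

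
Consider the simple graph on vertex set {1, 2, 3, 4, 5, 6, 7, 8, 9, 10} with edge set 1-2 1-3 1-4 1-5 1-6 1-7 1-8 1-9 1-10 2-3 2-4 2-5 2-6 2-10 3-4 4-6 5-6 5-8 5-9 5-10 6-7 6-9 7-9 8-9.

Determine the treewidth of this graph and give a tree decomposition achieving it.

Each bag holds 4 vertices, so the decomposition has width 3, which upper-bounds the treewidth. Conversely, {1, 5, 8, 9} is a clique of size 4, and the vertices of any clique must share a bag in every tree decomposition; so some bag has ≥ 4 vertices and tw(G) ≥ 3. Combining the bounds, tw(G) = 3.

Treewidth 3.
Bags: B1 = {1, 2, 5, 6}  B2 = {1, 5, 6, 9}  B3 = {1, 6, 7, 9}  B4 = {1, 2, 5, 10}  B5 = {1, 2, 4, 6}  B6 = {1, 2, 3, 4}  B7 = {1, 5, 8, 9}
Tree: B1–B2, B2–B3, B1–B4, B1–B5, B5–B6, B2–B7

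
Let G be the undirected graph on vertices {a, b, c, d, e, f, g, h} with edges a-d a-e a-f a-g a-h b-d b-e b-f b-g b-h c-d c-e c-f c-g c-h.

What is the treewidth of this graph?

A width-3 tree decomposition is:
Bags: B1 = {a, b, c, g}  B2 = {a, b, c, h}  B3 = {a, b, c, d}  B4 = {a, b, c, f}  B5 = {a, b, c, e}
Tree: B1–B2, B2–B3, B3–B4, B4–B5
Each bag holds 4 vertices, so the decomposition has width 3, which upper-bounds the treewidth. For the lower bound: the 4 vertex sets {b,g}, {c,h}, {a}, {d} are disjoint, each induces a connected subgraph, and every pair is joined by at least one edge of G. Contracting each set to a single vertex therefore yields K_{4} as a minor, and since treewidth is minor-monotone, tw(G) ≥ tw(K_{4}) = 3. Combining the bounds, tw(G) = 3.

3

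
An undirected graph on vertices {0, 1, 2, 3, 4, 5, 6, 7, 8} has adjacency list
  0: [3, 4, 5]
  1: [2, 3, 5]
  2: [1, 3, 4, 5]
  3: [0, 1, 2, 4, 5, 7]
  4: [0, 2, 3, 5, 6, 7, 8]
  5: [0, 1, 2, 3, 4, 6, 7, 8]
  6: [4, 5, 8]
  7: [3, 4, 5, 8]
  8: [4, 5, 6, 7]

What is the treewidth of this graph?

3

A width-3 tree decomposition is:
Bags: B1 = {4, 5, 7, 8}  B2 = {4, 5, 6, 8}  B3 = {3, 4, 5, 7}  B4 = {2, 3, 4, 5}  B5 = {0, 3, 4, 5}  B6 = {1, 2, 3, 5}
Tree: B1–B2, B1–B3, B3–B4, B3–B5, B4–B6
Each bag holds 4 vertices, so the decomposition has width 3, which upper-bounds the treewidth. On the other hand G contains the 4-clique {1, 2, 3, 5}. A clique must lie in a single bag of any decomposition, so no decomposition can have width below 3. The upper and lower bounds meet at 3, so that is the treewidth.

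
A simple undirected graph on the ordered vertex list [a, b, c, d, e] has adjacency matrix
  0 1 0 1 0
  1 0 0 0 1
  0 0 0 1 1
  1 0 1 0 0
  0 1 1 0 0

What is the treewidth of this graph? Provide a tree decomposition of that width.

Treewidth 2.
Bags: B1 = {a, c, d}  B2 = {a, c, e}  B3 = {a, b, e}
Tree: B1–B2, B2–B3

Every bag has size at most 3, so the width is 3 − 1 = 2 and tw(G) ≤ 2. For the lower bound, G contains the cycle a–d–c–e–b–a, so G is not a forest; only forests have treewidth ≤ 1, hence tw(G) ≥ 2. Therefore the treewidth is 2.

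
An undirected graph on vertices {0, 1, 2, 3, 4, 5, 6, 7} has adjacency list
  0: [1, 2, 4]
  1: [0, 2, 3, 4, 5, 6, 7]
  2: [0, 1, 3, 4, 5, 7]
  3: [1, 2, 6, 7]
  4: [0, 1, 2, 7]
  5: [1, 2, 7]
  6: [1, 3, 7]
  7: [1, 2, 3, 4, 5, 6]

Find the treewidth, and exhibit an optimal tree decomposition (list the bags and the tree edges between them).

Each bag holds 4 vertices, so the decomposition has width 3, which upper-bounds the treewidth. On the other hand G contains the 4-clique {0, 1, 2, 4}. A clique must lie in a single bag of any decomposition, so no decomposition can have width below 3. Therefore the treewidth is 3.

Treewidth 3.
One optimal decomposition is:
Bags: B1 = {1, 2, 3, 7}  B2 = {1, 2, 4, 7}  B3 = {1, 3, 6, 7}  B4 = {1, 2, 5, 7}  B5 = {0, 1, 2, 4}
Tree: B1–B2, B1–B3, B2–B4, B2–B5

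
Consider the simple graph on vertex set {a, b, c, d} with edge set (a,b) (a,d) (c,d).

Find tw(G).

A width-1 tree decomposition is:
Bags: B1 = {a, b}  B2 = {a, d}  B3 = {c, d}
Tree: B1–B2, B2–B3
The largest bag has 2 vertices, giving width 1; this decomposition certifies tw(G) ≤ 1. Any graph with an edge has treewidth ≥ 1, and G has the edge b–a. The upper and lower bounds meet at 1, so that is the treewidth.

1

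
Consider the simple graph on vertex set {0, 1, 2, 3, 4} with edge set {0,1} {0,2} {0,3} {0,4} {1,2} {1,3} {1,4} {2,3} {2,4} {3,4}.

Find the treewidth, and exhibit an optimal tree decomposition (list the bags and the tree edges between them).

A single bag containing all 5 vertices is trivially a valid decomposition of width 4. On the other hand G contains the 5-clique {0, 1, 2, 3, 4}. A clique must lie in a single bag of any decomposition, so no decomposition can have width below 4. Hence tw(G) = 4 exactly.

Treewidth 4.
One optimal decomposition is:
Bags: B1 = {0, 1, 2, 3, 4}
Tree: (single bag)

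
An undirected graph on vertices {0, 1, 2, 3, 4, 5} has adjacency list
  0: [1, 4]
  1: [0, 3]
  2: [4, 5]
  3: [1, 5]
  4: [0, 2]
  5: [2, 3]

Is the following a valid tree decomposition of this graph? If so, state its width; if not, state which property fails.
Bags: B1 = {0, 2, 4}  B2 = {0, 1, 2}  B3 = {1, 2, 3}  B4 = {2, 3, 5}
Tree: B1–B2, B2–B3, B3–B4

Yes; width 2.

Checking the three conditions: (i) the bags cover all of {0, 1, 2, 3, 4, 5}; (ii) for each edge, some bag contains both endpoints; (iii) the bags containing any fixed vertex form a subtree. All hold, so the decomposition is valid with width 3 − 1 = 2.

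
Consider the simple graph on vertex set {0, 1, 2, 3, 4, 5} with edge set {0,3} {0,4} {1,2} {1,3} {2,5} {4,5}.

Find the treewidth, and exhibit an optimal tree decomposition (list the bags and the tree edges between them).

Each bag holds 3 vertices, so the decomposition has width 2, which upper-bounds the treewidth. Since 5–2–1–3–0–4–5 is a cycle in G, G is not acyclic. Forests are exactly the graphs of treewidth ≤ 1, so tw(G) ≥ 2. The upper and lower bounds meet at 2, so that is the treewidth.

Treewidth 2.
Bags: B1 = {1, 2, 5}  B2 = {1, 3, 5}  B3 = {0, 3, 5}  B4 = {0, 4, 5}
Tree: B1–B2, B2–B3, B3–B4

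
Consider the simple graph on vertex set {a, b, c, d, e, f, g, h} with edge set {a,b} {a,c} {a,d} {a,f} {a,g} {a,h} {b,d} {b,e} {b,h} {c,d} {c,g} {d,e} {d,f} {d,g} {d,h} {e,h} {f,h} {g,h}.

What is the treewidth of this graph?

3

A width-3 tree decomposition is:
Bags: B1 = {a, b, d, h}  B2 = {b, d, e, h}  B3 = {a, d, g, h}  B4 = {a, d, f, h}  B5 = {a, c, d, g}
Tree: B1–B2, B1–B3, B3–B4, B3–B5
Each bag holds 4 vertices, so the decomposition has width 3, which upper-bounds the treewidth. For the lower bound, the 4 vertices {b, d, e, h} are pairwise adjacent, and any tree decomposition puts a clique entirely inside one bag — forcing width ≥ 3. Combining the bounds, tw(G) = 3.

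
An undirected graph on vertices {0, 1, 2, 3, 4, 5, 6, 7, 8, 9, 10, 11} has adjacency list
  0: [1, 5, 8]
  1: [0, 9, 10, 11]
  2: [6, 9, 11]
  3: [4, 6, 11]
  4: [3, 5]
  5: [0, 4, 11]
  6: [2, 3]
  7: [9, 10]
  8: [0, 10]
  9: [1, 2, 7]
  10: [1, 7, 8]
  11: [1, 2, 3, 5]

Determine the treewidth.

3

A width-3 tree decomposition is:
Bags: B1 = {2, 3, 4, 6}  B2 = {2, 3, 4, 11}  B3 = {2, 4, 5, 11}  B4 = {2, 5, 9, 11}  B5 = {1, 5, 9, 11}  B6 = {0, 1, 5, 9}  B7 = {0, 1, 7, 9}  B8 = {0, 1, 7, 10}  B9 = {0, 7, 8, 10}
Tree: B1–B2, B2–B3, B3–B4, B4–B5, B5–B6, B6–B7, B7–B8, B8–B9
Each bag holds 4 vertices, so the decomposition has width 3, which upper-bounds the treewidth. For the lower bound: the 4 vertex sets {3,4,6}, {2}, {11}, {0,1,5,9} are disjoint, each induces a connected subgraph, and every pair is joined by at least one edge of G. Contracting each set to a single vertex therefore yields K_{4} as a minor, and since treewidth is minor-monotone, tw(G) ≥ tw(K_{4}) = 3. The upper and lower bounds meet at 3, so that is the treewidth.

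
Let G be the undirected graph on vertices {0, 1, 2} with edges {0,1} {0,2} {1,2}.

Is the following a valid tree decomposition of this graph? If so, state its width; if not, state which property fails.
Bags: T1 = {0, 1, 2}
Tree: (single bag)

Yes; width 2.

Checking the three conditions: (i) the bags cover all of {0, 1, 2}; (ii) for each edge, some bag contains both endpoints; (iii) the bags containing any fixed vertex form a subtree. All hold, so the decomposition is valid with width 3 − 1 = 2.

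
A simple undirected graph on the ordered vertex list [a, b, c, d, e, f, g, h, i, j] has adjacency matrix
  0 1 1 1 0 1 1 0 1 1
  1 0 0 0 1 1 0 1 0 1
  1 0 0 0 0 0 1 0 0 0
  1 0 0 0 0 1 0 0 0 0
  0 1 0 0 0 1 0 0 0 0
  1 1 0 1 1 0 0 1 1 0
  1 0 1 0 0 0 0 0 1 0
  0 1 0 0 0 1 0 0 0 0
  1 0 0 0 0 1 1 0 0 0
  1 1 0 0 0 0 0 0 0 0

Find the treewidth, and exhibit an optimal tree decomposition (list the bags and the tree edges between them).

The largest bag has 3 vertices, giving width 2; this decomposition certifies tw(G) ≤ 2. For the lower bound, the 3 vertices {b, e, f} are pairwise adjacent, and any tree decomposition puts a clique entirely inside one bag — forcing width ≥ 2. The upper and lower bounds meet at 2, so that is the treewidth.

Treewidth 2.
One such decomposition:
Bags: B1 = {a, d, f}  B2 = {a, b, f}  B3 = {a, b, j}  B4 = {a, f, i}  B5 = {b, f, h}  B6 = {a, g, i}  B7 = {a, c, g}  B8 = {b, e, f}
Tree: B1–B2, B2–B3, B2–B4, B2–B5, B4–B6, B6–B7, B5–B8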